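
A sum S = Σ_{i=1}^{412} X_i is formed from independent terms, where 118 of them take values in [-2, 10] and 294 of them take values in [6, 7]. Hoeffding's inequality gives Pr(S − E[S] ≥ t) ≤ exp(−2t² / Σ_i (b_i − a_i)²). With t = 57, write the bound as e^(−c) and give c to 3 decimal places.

0.376

Σ(b_i − a_i)² = 118·12² + 294·1² = 17286.
c = 2t² / 17286 = 2·57² / 17286 = 0.3759.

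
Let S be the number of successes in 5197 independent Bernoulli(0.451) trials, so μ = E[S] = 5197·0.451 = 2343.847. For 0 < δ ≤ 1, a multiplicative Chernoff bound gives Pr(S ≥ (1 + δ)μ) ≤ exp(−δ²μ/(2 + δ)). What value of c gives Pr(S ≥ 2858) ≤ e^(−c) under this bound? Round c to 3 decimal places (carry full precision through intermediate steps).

Write 2858 = (1 + δ)μ, so δ = 2858/2343.847 − 1 = 0.2193629…
Then the exponent is δ²μ/(2 + δ) = (2858 − μ)² / (μ·(2 + δ)) = 50.819124.

50.819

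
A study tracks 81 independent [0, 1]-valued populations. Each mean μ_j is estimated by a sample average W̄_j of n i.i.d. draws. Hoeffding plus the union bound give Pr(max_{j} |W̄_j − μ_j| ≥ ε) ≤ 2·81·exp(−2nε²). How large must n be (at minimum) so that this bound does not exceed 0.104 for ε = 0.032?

Need 2·81·exp(−2nε²) ≤ 0.104, i.e. exp(−2nε²) ≤ 0.104/162.
So 2nε² ≥ ln(162/0.104) = 7.350961.
Hence n ≥ 7.350961/(2·0.032²) = 3589.336.
The smallest integer n is 3590.

3590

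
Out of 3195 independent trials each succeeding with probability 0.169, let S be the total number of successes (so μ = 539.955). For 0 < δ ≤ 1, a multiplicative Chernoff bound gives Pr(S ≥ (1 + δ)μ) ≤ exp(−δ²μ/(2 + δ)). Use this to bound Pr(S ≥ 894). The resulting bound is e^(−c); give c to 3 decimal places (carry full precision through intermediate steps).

87.414

Write 894 = (1 + δ)μ, so δ = 894/539.955 − 1 = 0.6556935…
Then the exponent is δ²μ/(2 + δ) = (894 − μ)² / (μ·(2 + δ)) = 87.414083.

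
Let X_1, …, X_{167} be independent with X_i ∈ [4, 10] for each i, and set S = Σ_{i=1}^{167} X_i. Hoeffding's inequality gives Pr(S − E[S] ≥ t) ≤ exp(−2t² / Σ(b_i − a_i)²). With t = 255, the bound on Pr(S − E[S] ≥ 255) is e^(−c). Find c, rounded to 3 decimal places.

Σ(b_i − a_i)² = 167·(6)² = 6012.
c = 2t²/6012 = 2·255²/6012 = 21.6317.

21.632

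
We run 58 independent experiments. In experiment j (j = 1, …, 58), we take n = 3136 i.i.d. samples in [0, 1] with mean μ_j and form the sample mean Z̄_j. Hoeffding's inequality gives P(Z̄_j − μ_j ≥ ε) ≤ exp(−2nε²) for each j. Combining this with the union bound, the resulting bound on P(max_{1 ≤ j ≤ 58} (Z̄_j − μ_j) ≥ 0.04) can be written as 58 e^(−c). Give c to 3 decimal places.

Union bound over the 58 events: P(max_{1 ≤ j ≤ 58} (Z̄_j − μ_j) ≥ 0.04) ≤ 58·exp(−2nε²) = 58 exp(−2·3136·0.04²).
So c = 2·3136·0.04² = 10.0352.

10.035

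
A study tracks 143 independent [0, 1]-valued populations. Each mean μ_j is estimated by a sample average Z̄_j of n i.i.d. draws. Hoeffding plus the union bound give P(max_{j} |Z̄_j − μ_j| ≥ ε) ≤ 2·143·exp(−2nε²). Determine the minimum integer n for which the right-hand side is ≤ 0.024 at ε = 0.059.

Need 2·143·exp(−2nε²) ≤ 0.024, i.e. exp(−2nε²) ≤ 0.024/286.
So 2nε² ≥ ln(286/0.024) = 9.385693.
Hence n ≥ 9.385693/(2·0.059²) = 1348.132.
The smallest integer n is 1349.

1349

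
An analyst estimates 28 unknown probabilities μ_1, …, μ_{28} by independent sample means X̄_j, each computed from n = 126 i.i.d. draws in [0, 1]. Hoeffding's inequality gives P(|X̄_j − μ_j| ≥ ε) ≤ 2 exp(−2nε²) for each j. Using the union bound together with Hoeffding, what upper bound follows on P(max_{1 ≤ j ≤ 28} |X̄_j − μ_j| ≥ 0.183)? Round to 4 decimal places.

Per-experiment Hoeffding bound: 2·exp(−2·126·0.183²) = 2·exp(−8.43923) = 0.00043243.
Union bound over 28 events: 28·0.00043243 = 0.01211.

0.0121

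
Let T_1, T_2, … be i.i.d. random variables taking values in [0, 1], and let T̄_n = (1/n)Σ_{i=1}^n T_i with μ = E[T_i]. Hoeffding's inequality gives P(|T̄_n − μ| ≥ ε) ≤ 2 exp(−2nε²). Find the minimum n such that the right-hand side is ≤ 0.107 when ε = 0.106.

Require 2·exp(−2nε²) ≤ 0.107, i.e. 2nε² ≥ ln(2/0.107) = 2.928074.
So n ≥ 2.928074 / (2·0.106²) = 130.299.
The smallest integer n is 131.

131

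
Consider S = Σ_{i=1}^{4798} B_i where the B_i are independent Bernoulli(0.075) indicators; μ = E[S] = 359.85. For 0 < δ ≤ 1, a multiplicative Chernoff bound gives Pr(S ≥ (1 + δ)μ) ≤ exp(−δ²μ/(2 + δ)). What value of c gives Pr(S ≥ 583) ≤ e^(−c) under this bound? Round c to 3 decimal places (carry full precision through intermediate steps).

52.814

Write 583 = (1 + δ)μ, so δ = 583/359.85 − 1 = 0.6201195…
Then the exponent is δ²μ/(2 + δ) = (583 − μ)² / (μ·(2 + δ)) = 52.814257.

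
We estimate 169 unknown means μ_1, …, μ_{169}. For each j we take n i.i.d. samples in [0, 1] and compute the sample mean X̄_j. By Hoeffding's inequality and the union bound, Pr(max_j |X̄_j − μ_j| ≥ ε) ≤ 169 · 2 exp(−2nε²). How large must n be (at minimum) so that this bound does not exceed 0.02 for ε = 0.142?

Need 2·169·exp(−2nε²) ≤ 0.02, i.e. exp(−2nε²) ≤ 0.02/338.
So 2nε² ≥ ln(338/0.02) = 9.735069.
Hence n ≥ 9.735069/(2·0.142²) = 241.397.
The smallest integer n is 242.

242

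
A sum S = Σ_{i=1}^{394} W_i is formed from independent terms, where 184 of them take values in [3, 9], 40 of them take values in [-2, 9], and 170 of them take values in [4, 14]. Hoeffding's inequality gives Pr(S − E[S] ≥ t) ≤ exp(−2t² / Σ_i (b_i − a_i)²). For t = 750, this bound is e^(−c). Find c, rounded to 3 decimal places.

Σ(b_i − a_i)² = 184·6² + 40·11² + 170·10² = 28464.
c = 2t² / 28464 = 2·750² / 28464 = 39.5236.

39.524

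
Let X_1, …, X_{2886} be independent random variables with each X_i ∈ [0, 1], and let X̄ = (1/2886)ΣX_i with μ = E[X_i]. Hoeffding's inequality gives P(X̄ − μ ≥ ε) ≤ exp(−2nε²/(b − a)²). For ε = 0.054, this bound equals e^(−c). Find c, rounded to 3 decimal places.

16.831

c = 2nε²/(b − a)² = 2·2886·0.054² / 1² = 16.8312.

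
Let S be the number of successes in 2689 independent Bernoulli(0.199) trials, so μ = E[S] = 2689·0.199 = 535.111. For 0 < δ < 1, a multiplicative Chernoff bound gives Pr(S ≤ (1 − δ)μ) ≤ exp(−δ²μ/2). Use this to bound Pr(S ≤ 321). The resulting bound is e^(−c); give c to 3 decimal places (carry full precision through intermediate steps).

42.836

Write 321 = (1 − δ)μ, so δ = 1 − 321/535.111 = 0.4001245…
Then the exponent is δ²μ/2 = (μ − 321)²/(2μ) = 42.835524.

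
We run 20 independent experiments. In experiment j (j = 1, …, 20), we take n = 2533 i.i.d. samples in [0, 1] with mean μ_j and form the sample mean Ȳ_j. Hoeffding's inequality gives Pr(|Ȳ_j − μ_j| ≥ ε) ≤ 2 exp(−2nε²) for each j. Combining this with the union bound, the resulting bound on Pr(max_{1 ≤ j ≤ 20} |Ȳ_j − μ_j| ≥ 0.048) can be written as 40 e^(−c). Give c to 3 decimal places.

11.672

Union bound over the 20 events: Pr(max_{1 ≤ j ≤ 20} |Ȳ_j − μ_j| ≥ 0.048) ≤ 20·2·exp(−2nε²) = 40 exp(−2·2533·0.048²).
So c = 2·2533·0.048² = 11.6721.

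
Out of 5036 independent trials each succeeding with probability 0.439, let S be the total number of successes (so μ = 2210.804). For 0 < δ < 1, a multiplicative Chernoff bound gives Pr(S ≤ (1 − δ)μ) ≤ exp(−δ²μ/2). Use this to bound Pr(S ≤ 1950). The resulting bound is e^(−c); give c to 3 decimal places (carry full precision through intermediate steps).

15.383

Write 1950 = (1 − δ)μ, so δ = 1 − 1950/2210.804 = 0.1179679…
Then the exponent is δ²μ/2 = (μ − 1950)²/(2μ) = 15.383256.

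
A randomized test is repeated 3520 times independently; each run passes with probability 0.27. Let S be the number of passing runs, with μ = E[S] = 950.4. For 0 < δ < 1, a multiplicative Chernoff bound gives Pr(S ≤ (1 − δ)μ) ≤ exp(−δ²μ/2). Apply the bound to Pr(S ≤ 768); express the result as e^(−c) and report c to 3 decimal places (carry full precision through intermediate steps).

17.503

Write 768 = (1 − δ)μ, so δ = 1 − 768/950.4 = 0.1919192…
Then the exponent is δ²μ/2 = (μ − 768)²/(2μ) = 17.503030.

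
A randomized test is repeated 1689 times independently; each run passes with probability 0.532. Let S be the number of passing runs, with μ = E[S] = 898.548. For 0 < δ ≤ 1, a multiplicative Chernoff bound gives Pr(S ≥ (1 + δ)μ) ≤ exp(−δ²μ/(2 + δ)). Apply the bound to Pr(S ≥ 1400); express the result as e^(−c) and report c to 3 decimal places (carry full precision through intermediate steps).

109.397

Write 1400 = (1 + δ)μ, so δ = 1400/898.548 − 1 = 0.5580692…
Then the exponent is δ²μ/(2 + δ) = (1400 − μ)² / (μ·(2 + δ)) = 109.396936.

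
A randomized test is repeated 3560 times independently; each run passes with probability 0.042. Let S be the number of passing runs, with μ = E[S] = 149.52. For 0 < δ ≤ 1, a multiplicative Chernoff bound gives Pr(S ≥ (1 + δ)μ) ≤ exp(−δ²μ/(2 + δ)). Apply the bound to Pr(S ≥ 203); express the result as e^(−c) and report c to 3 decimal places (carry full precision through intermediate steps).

8.113

Write 203 = (1 + δ)μ, so δ = 203/149.52 − 1 = 0.3576779…
Then the exponent is δ²μ/(2 + δ) = (203 − μ)² / (μ·(2 + δ)) = 8.113328.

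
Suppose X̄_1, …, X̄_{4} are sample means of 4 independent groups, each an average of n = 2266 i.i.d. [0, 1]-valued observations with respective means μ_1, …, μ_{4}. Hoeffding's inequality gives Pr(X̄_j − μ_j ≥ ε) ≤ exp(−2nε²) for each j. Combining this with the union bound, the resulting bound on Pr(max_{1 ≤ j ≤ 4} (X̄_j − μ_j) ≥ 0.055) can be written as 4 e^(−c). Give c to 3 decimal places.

13.709

Union bound over the 4 events: Pr(max_{1 ≤ j ≤ 4} (X̄_j − μ_j) ≥ 0.055) ≤ 4·exp(−2nε²) = 4 exp(−2·2266·0.055²).
So c = 2·2266·0.055² = 13.7093.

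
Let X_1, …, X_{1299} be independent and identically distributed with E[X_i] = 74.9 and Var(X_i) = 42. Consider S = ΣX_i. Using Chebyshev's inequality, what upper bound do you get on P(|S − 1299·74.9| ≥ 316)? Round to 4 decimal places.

0.5464

Var(S) = n·Var(X_i) = 1299·42 = 54558.
Chebyshev: P(|S − 1299·74.9| ≥ 316) ≤ Var(S)/316² = 54558/99856 = 0.5464.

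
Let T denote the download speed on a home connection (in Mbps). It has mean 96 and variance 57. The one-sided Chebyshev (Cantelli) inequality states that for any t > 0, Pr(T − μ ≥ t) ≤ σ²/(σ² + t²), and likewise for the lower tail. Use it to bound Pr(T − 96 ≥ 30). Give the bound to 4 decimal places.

0.0596

Here σ² = 57 and t = 30, so σ² + t² = 957.
Cantelli's bound: 57/957 = 0.0596.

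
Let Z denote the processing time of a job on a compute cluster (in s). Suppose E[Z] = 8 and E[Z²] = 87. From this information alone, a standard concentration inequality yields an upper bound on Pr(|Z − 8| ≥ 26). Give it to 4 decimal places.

The first two moments determine the variance, so Chebyshev's inequality is the sharpest standard bound available.
Var(Z) = E[Z²] − (E[Z])² = 87 − 64 = 23.
Chebyshev's inequality: Pr(|Z − μ| ≥ t) ≤ Var(Z)/t² = 23/676 = 0.0340.

0.0340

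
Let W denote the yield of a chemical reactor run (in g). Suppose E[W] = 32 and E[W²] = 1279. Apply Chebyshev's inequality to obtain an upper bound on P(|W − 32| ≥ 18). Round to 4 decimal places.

0.7870

Var(W) = E[W²] − (E[W])² = 1279 − 1024 = 255.
Chebyshev's inequality: P(|W − μ| ≥ t) ≤ Var(W)/t² = 255/324 = 0.7870.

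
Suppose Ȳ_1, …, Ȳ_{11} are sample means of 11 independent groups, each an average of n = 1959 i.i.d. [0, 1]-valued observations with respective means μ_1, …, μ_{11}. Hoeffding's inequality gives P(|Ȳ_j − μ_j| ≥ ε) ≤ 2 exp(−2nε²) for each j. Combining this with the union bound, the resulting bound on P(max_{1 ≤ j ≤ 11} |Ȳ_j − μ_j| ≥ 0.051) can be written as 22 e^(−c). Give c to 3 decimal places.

Union bound over the 11 events: P(max_{1 ≤ j ≤ 11} |Ȳ_j − μ_j| ≥ 0.051) ≤ 11·2·exp(−2nε²) = 22 exp(−2·1959·0.051²).
So c = 2·1959·0.051² = 10.1907.

10.191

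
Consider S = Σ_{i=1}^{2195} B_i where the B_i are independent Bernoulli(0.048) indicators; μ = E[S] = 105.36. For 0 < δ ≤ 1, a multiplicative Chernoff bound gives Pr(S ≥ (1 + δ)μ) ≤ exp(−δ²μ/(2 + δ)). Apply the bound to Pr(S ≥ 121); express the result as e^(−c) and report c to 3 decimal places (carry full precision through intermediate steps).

Write 121 = (1 + δ)μ, so δ = 121/105.36 − 1 = 0.1484434…
Then the exponent is δ²μ/(2 + δ) = (121 − μ)² / (μ·(2 + δ)) = 1.080622.

1.081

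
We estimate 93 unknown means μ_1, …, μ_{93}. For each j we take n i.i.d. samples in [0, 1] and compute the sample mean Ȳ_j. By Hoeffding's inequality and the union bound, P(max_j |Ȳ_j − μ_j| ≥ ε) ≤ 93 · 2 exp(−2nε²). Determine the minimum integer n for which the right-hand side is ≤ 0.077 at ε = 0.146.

Need 2·93·exp(−2nε²) ≤ 0.077, i.e. exp(−2nε²) ≤ 0.077/186.
So 2nε² ≥ ln(186/0.077) = 7.789697.
Hence n ≥ 7.789697/(2·0.146²) = 182.719.
The smallest integer n is 183.

183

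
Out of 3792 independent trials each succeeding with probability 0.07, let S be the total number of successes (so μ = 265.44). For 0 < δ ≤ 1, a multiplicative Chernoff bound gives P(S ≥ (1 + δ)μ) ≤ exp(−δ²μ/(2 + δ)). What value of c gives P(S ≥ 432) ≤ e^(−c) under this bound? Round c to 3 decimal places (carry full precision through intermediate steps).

39.777

Write 432 = (1 + δ)μ, so δ = 432/265.44 − 1 = 0.6274864…
Then the exponent is δ²μ/(2 + δ) = (432 − μ)² / (μ·(2 + δ)) = 39.777233.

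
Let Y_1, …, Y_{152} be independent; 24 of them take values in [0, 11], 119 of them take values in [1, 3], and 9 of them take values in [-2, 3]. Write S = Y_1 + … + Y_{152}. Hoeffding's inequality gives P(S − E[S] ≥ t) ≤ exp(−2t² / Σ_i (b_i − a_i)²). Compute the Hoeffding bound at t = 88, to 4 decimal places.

Σ(b_i − a_i)² = 24·11² + 119·2² + 9·5² = 3605.
Exponent = 2·88² / 3605 = 4.29626.
Bound = exp(−4.29626) = 0.01362.

0.0136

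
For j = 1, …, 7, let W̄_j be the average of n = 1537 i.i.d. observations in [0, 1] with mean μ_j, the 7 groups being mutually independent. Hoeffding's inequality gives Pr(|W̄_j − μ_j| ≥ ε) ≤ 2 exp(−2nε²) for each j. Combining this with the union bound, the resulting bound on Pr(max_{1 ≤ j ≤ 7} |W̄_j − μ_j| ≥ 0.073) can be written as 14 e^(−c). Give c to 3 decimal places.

16.381

Union bound over the 7 events: Pr(max_{1 ≤ j ≤ 7} |W̄_j − μ_j| ≥ 0.073) ≤ 7·2·exp(−2nε²) = 14 exp(−2·1537·0.073²).
So c = 2·1537·0.073² = 16.3813.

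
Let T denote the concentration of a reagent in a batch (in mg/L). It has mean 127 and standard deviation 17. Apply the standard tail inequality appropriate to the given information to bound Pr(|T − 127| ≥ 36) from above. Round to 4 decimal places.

Mean and variance are known, so Chebyshev's inequality applies.
Chebyshev: Pr(|T − μ| ≥ t) ≤ Var(T)/t².
Var(T) = σ² = 17² = 289.
Bound = 289 / 1296 = 0.2230.

0.2230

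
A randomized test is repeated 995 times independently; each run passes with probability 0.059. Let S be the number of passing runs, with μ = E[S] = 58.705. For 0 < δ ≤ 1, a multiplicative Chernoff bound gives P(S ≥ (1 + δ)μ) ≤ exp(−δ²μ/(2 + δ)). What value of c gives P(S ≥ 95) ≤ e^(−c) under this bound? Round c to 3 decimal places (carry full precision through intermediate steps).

Write 95 = (1 + δ)μ, so δ = 95/58.705 − 1 = 0.6182608…
Then the exponent is δ²μ/(2 + δ) = (95 − μ)² / (μ·(2 + δ)) = 8.570489.

8.570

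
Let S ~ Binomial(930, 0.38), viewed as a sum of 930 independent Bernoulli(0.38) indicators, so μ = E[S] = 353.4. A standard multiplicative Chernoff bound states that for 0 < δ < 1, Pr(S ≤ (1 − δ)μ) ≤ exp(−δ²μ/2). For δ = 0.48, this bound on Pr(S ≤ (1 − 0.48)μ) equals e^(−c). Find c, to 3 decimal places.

40.712

c = δ²μ/2 = 0.48²·353.4/2 = 40.7117.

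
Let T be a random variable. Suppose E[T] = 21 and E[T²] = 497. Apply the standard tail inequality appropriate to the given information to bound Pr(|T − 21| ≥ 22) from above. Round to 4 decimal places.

The first two moments determine the variance, so Chebyshev's inequality is the sharpest standard bound available.
Var(T) = E[T²] − (E[T])² = 497 − 441 = 56.
Chebyshev's inequality: Pr(|T − μ| ≥ t) ≤ Var(T)/t² = 56/484 = 0.1157.

0.1157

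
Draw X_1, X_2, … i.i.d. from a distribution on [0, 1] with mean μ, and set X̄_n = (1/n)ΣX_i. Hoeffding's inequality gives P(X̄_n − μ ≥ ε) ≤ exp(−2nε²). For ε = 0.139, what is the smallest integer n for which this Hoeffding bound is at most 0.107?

Require exp(−2nε²) ≤ 0.107, i.e. 2nε² ≥ ln(1/0.107) = 2.234926.
So n ≥ 2.234926 / (2·0.139²) = 57.837.
The smallest integer n is 58.

58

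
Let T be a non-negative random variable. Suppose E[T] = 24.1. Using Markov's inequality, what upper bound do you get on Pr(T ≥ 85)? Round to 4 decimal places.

Markov's inequality: for a non-negative random variable, Pr(T ≥ a) ≤ E[T]/a.
Here E[T] = 24.1 and a = 85, so the bound is 24.1/85 = 0.2835.

0.2835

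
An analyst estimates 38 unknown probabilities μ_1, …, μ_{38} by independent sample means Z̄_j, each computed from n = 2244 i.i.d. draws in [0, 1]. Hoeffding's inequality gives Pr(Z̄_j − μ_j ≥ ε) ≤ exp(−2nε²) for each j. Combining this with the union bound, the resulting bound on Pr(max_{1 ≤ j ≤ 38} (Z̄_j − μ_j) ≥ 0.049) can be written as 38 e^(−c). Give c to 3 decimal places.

10.776

Union bound over the 38 events: Pr(max_{1 ≤ j ≤ 38} (Z̄_j − μ_j) ≥ 0.049) ≤ 38·exp(−2nε²) = 38 exp(−2·2244·0.049²).
So c = 2·2244·0.049² = 10.7757.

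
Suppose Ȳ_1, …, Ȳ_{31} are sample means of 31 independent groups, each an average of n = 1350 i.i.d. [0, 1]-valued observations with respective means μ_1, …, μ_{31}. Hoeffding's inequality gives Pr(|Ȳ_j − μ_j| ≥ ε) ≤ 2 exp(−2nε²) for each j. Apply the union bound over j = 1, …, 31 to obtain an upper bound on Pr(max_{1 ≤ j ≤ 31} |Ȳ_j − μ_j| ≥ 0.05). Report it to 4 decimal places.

Per-experiment Hoeffding bound: 2·exp(−2·1350·0.05²) = 2·exp(−6.75000) = 0.0023418.
Union bound over 31 events: 31·0.0023418 = 0.07259.

0.0726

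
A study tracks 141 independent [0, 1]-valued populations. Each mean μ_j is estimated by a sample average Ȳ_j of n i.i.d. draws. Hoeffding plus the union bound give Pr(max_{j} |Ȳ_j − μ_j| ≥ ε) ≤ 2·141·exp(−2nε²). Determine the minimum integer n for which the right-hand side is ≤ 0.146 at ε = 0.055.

1251

Need 2·141·exp(−2nε²) ≤ 0.146, i.e. exp(−2nε²) ≤ 0.146/282.
So 2nε² ≥ ln(282/0.146) = 7.566056.
Hence n ≥ 7.566056/(2·0.055²) = 1250.588.
The smallest integer n is 1251.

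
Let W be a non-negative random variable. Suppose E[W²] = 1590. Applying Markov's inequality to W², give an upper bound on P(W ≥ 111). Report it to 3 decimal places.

Since W ≥ 0, the event {W ≥ 111} is the same as {W² ≥ 12321}.
Markov's inequality applied to W² gives P(W² ≥ 12321) ≤ E[W²]/12321 = 1590/12321 = 0.1290.

0.129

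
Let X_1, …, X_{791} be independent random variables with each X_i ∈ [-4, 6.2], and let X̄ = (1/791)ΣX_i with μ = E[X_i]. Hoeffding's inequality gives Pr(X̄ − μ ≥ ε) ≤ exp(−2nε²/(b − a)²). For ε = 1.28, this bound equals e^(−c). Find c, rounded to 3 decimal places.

24.913

c = 2nε²/(b − a)² = 2·791·1.28² / 10.2² = 24.9130.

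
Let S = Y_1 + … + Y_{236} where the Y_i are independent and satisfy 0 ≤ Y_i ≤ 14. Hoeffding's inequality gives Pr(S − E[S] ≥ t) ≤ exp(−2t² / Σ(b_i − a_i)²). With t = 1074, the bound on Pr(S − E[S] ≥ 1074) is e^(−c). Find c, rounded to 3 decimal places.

Σ(b_i − a_i)² = 236·(14)² = 46256.
c = 2t²/46256 = 2·1074²/46256 = 49.8736.

49.874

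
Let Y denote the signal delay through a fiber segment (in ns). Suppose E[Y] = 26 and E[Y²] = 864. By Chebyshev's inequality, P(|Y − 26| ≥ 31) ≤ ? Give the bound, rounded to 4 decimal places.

0.1956

Var(Y) = E[Y²] − (E[Y])² = 864 − 676 = 188.
Chebyshev's inequality: P(|Y − μ| ≥ t) ≤ Var(Y)/t² = 188/961 = 0.1956.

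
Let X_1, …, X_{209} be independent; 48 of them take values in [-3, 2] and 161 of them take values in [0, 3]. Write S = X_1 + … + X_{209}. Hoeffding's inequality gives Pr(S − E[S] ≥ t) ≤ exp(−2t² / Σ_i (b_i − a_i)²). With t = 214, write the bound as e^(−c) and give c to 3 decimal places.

34.576

Σ(b_i − a_i)² = 48·5² + 161·3² = 2649.
c = 2t² / 2649 = 2·214² / 2649 = 34.5761.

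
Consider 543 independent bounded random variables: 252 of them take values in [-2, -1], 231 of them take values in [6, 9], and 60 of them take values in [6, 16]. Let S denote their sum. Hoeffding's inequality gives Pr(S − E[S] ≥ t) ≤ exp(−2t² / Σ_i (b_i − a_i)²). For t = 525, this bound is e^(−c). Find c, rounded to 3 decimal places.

66.169

Σ(b_i − a_i)² = 252·1² + 231·3² + 60·10² = 8331.
c = 2t² / 8331 = 2·525² / 8331 = 66.1685.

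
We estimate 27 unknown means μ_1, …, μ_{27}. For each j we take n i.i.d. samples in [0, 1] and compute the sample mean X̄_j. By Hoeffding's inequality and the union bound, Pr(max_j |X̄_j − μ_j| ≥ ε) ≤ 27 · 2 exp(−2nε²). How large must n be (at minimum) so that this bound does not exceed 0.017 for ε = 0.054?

Need 2·27·exp(−2nε²) ≤ 0.017, i.e. exp(−2nε²) ≤ 0.017/54.
So 2nε² ≥ ln(54/0.017) = 8.063526.
Hence n ≥ 8.063526/(2·0.054²) = 1382.635.
The smallest integer n is 1383.

1383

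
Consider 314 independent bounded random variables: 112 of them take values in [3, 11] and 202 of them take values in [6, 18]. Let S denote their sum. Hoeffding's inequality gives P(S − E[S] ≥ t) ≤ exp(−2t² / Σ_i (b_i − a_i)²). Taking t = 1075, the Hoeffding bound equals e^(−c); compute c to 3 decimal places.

Σ(b_i − a_i)² = 112·8² + 202·12² = 36256.
c = 2t² / 36256 = 2·1075² / 36256 = 63.7481.

63.748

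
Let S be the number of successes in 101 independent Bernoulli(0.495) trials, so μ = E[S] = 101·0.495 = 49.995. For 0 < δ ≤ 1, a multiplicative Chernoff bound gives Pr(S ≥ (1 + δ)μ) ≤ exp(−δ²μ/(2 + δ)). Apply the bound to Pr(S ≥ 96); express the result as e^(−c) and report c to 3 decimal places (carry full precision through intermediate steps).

14.497

Write 96 = (1 + δ)μ, so δ = 96/49.995 − 1 = 0.920192…
Then the exponent is δ²μ/(2 + δ) = (96 − μ)² / (μ·(2 + δ)) = 14.496798.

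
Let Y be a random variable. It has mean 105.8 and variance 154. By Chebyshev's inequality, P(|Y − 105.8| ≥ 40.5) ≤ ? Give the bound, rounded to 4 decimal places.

0.0939

Chebyshev: P(|Y − μ| ≥ t) ≤ Var(Y)/t².
Bound = 154 / 1640.25 = 0.0939.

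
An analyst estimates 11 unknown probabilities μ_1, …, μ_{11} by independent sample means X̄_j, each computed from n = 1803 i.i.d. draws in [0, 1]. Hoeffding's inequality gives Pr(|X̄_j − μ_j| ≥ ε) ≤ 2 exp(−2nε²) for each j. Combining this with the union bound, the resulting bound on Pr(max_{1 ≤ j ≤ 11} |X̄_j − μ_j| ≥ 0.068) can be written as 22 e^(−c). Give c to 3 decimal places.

16.674

Union bound over the 11 events: Pr(max_{1 ≤ j ≤ 11} |X̄_j − μ_j| ≥ 0.068) ≤ 11·2·exp(−2nε²) = 22 exp(−2·1803·0.068²).
So c = 2·1803·0.068² = 16.6741.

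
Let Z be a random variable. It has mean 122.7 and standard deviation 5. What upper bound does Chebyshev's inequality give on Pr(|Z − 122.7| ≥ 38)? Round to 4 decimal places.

Chebyshev: Pr(|Z − μ| ≥ t) ≤ Var(Z)/t².
Var(Z) = σ² = 5² = 25.
Bound = 25 / 1444 = 0.0173.

0.0173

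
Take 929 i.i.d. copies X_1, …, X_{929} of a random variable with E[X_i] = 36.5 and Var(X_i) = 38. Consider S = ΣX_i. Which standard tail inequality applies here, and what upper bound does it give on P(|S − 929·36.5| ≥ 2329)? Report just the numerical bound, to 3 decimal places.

0.007

With mean and variance of each term known, Chebyshev's inequality bounds the deviation of the sum (or sample mean).
Var(S) = n·Var(X_i) = 929·38 = 35302.
Chebyshev: P(|S − 929·36.5| ≥ 2329) ≤ Var(S)/2329² = 35302/5424241 = 0.0065.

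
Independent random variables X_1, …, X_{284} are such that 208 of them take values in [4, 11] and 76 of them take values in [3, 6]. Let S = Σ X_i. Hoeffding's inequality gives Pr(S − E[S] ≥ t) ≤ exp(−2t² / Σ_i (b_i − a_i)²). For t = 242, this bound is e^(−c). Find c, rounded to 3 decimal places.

10.769

Σ(b_i − a_i)² = 208·7² + 76·3² = 10876.
c = 2t² / 10876 = 2·242² / 10876 = 10.7694.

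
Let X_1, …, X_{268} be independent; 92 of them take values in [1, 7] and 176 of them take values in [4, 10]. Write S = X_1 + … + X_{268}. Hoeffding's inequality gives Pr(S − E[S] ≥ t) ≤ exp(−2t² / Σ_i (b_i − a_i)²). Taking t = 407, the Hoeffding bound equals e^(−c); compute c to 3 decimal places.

Σ(b_i − a_i)² = 92·6² + 176·6² = 9648.
c = 2t² / 9648 = 2·407² / 9648 = 34.3385.

34.339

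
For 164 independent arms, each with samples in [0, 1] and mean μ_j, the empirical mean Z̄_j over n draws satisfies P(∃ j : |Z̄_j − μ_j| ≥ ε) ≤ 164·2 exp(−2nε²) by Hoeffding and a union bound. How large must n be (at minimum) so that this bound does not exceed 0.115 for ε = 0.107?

348

Need 2·164·exp(−2nε²) ≤ 0.115, i.e. exp(−2nε²) ≤ 0.115/328.
So 2nε² ≥ ln(328/0.115) = 7.955837.
Hence n ≥ 7.955837/(2·0.107²) = 347.447.
The smallest integer n is 348.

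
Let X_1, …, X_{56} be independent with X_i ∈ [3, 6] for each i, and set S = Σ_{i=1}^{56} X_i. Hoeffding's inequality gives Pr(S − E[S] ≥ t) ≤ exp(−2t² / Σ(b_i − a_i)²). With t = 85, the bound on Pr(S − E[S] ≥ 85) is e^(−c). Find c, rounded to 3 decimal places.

28.671

Σ(b_i − a_i)² = 56·(3)² = 504.
c = 2t²/504 = 2·85²/504 = 28.6706.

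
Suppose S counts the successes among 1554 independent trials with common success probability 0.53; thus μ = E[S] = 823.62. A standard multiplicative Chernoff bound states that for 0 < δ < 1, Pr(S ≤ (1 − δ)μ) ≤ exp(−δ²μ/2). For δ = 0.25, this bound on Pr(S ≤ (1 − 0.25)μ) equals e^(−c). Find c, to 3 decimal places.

c = δ²μ/2 = 0.25²·823.62/2 = 25.7381.

25.738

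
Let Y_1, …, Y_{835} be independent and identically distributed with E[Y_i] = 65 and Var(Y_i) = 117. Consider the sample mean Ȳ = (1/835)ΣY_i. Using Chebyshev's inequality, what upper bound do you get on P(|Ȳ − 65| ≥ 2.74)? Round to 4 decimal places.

0.0187

Var(Ȳ) = Var(Y_i)/n = 117/835 = 0.14012.
Chebyshev: P(|Ȳ − 65| ≥ 2.74) ≤ Var(Ȳ)/(2.74)² = 117/(835·2.74²) = 0.0187.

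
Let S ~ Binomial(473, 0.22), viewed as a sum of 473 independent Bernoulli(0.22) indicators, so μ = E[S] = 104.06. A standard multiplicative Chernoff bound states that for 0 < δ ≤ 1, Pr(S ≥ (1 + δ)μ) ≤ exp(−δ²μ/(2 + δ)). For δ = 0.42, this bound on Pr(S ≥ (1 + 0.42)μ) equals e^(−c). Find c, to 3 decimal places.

7.585

c = δ²μ/(2 + δ) = 0.42²·104.06/(2 + 0.42) = 7.5852.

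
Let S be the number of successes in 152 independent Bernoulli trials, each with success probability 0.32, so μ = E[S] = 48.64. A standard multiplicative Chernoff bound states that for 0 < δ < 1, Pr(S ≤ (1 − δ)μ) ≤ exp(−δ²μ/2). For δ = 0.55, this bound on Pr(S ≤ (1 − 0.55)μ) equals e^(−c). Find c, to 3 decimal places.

c = δ²μ/2 = 0.55²·48.64/2 = 7.3568.

7.357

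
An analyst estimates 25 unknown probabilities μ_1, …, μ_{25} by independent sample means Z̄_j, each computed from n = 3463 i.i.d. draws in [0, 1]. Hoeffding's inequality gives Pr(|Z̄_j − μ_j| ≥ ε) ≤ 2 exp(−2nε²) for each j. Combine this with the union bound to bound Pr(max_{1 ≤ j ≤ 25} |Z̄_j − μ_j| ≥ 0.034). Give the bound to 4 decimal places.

Per-experiment Hoeffding bound: 2·exp(−2·3463·0.034²) = 2·exp(−8.00646) = 0.00066661.
Union bound over 25 events: 25·0.00066661 = 0.01667.

0.0167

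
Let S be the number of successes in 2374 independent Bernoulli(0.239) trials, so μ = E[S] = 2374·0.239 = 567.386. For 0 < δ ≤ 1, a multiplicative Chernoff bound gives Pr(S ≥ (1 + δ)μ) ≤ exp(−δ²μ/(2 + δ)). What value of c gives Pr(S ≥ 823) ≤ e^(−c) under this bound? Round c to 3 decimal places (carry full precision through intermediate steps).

46.993

Write 823 = (1 + δ)μ, so δ = 823/567.386 − 1 = 0.4505116…
Then the exponent is δ²μ/(2 + δ) = (823 − μ)² / (μ·(2 + δ)) = 46.993077.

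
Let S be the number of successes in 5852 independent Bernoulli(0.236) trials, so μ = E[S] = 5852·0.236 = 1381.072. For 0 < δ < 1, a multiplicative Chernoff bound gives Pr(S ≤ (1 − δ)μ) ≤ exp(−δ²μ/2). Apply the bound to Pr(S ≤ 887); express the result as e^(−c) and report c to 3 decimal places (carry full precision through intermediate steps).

88.376

Write 887 = (1 − δ)μ, so δ = 1 − 887/1381.072 = 0.3577453…
Then the exponent is δ²μ/2 = (μ − 887)²/(2μ) = 88.375965.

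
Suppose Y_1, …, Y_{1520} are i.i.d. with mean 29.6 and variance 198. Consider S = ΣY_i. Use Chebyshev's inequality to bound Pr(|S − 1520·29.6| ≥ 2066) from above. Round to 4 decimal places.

0.0705

Var(S) = n·Var(Y_i) = 1520·198 = 300960.
Chebyshev: Pr(|S − 1520·29.6| ≥ 2066) ≤ Var(S)/2066² = 300960/4268356 = 0.0705.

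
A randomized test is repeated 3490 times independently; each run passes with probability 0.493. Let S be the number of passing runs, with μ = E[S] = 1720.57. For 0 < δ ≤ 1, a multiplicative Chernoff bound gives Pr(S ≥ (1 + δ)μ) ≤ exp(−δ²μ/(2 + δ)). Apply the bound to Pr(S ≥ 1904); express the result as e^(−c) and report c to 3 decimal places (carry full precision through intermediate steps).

Write 1904 = (1 + δ)μ, so δ = 1904/1720.57 − 1 = 0.10661…
Then the exponent is δ²μ/(2 + δ) = (1904 − μ)² / (μ·(2 + δ)) = 9.282912.

9.283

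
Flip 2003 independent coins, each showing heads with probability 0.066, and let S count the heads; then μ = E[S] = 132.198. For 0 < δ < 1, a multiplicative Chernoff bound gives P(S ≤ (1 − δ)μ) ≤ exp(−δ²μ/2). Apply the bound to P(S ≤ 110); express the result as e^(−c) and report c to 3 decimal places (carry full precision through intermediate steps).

Write 110 = (1 − δ)μ, so δ = 1 − 110/132.198 = 0.1679148…
Then the exponent is δ²μ/2 = (μ − 110)²/(2μ) = 1.863686.

1.864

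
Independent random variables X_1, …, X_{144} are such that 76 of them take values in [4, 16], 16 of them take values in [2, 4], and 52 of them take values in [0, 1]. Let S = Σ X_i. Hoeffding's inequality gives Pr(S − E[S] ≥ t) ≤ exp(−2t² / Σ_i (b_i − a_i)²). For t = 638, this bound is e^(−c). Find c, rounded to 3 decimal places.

73.607

Σ(b_i − a_i)² = 76·12² + 16·2² + 52·1² = 11060.
c = 2t² / 11060 = 2·638² / 11060 = 73.6065.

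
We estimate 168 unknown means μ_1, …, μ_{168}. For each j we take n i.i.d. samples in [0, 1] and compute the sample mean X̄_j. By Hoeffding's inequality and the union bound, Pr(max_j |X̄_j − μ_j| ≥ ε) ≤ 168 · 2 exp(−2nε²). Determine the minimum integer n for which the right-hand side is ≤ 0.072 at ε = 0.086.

Need 2·168·exp(−2nε²) ≤ 0.072, i.e. exp(−2nε²) ≤ 0.072/336.
So 2nε² ≥ ln(336/0.072) = 8.448200.
Hence n ≥ 8.448200/(2·0.086²) = 571.133.
The smallest integer n is 572.

572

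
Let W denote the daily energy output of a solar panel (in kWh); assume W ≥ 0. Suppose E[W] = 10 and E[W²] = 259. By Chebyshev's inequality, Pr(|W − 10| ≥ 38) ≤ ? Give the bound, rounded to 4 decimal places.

0.1101

Var(W) = E[W²] − (E[W])² = 259 − 100 = 159.
Chebyshev's inequality: Pr(|W − μ| ≥ t) ≤ Var(W)/t² = 159/1444 = 0.1101.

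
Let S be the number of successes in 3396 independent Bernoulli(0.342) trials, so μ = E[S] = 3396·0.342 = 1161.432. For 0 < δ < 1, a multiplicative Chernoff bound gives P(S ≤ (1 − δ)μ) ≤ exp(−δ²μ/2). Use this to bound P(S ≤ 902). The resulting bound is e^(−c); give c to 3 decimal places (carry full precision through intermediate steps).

Write 902 = (1 − δ)μ, so δ = 1 − 902/1161.432 = 0.2233725…
Then the exponent is δ²μ/2 = (μ − 902)²/(2μ) = 28.974991.

28.975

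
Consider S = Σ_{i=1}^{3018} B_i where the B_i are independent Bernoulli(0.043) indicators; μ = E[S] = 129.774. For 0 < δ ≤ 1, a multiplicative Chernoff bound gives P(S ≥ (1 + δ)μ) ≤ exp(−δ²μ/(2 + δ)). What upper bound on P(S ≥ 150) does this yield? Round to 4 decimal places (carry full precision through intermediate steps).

0.2317

Write 150 = (1 + δ)μ, so δ = 150/129.774 − 1 = 0.1558556…
Then the exponent is δ²μ/(2 + δ) = (150 − μ)² / (μ·(2 + δ)) = 1.462220.
Bound = exp(−1.462220) = 0.23172.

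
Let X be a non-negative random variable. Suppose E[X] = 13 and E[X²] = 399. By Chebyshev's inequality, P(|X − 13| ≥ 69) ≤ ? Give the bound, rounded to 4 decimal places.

Var(X) = E[X²] − (E[X])² = 399 − 169 = 230.
Chebyshev's inequality: P(|X − μ| ≥ t) ≤ Var(X)/t² = 230/4761 = 0.0483.

0.0483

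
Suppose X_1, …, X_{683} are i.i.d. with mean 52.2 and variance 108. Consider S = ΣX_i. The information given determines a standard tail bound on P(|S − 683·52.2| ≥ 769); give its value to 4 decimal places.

With mean and variance of each term known, Chebyshev's inequality bounds the deviation of the sum (or sample mean).
Var(S) = n·Var(X_i) = 683·108 = 73764.
Chebyshev: P(|S − 683·52.2| ≥ 769) ≤ Var(S)/769² = 73764/591361 = 0.1247.

0.1247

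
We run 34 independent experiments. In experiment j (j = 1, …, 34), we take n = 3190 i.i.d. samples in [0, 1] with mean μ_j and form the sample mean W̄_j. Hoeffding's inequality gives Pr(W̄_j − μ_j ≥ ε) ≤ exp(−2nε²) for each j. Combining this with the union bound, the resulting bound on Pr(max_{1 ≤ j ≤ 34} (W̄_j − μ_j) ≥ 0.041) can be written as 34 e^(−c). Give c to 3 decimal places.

Union bound over the 34 events: Pr(max_{1 ≤ j ≤ 34} (W̄_j − μ_j) ≥ 0.041) ≤ 34·exp(−2nε²) = 34 exp(−2·3190·0.041²).
So c = 2·3190·0.041² = 10.7248.

10.725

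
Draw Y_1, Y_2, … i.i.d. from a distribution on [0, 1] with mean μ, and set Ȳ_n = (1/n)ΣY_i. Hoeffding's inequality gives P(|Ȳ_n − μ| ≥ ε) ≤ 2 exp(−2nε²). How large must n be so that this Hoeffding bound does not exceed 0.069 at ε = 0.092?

199

Require 2·exp(−2nε²) ≤ 0.069, i.e. 2nε² ≥ ln(2/0.069) = 3.366796.
So n ≥ 3.366796 / (2·0.092²) = 198.889.
The smallest integer n is 199.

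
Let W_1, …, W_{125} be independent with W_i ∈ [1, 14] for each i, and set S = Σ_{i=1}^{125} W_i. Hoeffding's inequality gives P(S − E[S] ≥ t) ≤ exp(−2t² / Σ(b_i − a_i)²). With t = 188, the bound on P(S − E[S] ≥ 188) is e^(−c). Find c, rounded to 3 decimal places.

3.346

Σ(b_i − a_i)² = 125·(13)² = 21125.
c = 2t²/21125 = 2·188²/21125 = 3.3462.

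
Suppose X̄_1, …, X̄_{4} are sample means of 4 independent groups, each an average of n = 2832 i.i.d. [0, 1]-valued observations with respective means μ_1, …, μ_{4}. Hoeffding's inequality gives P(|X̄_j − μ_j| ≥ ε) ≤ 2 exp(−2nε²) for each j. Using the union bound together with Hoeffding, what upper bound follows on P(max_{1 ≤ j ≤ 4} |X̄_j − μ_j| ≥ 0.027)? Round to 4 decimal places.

Per-experiment Hoeffding bound: 2·exp(−2·2832·0.027²) = 2·exp(−4.12906) = 0.032196.
Union bound over 4 events: 4·0.032196 = 0.12878.

0.1288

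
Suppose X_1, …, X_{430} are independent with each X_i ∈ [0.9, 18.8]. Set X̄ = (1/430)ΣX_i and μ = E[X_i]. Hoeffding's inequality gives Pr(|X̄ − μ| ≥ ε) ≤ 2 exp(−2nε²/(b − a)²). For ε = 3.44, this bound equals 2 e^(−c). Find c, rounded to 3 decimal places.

31.762

c = 2nε²/(b − a)² = 2·430·3.44² / 17.9² = 31.7621.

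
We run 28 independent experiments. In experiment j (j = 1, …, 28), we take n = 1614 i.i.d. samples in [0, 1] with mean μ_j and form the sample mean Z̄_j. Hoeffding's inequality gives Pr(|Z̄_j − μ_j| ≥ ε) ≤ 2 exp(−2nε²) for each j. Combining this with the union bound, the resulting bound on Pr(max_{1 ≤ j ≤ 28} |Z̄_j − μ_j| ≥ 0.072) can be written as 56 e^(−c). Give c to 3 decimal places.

16.734

Union bound over the 28 events: Pr(max_{1 ≤ j ≤ 28} |Z̄_j − μ_j| ≥ 0.072) ≤ 28·2·exp(−2nε²) = 56 exp(−2·1614·0.072²).
So c = 2·1614·0.072² = 16.7340.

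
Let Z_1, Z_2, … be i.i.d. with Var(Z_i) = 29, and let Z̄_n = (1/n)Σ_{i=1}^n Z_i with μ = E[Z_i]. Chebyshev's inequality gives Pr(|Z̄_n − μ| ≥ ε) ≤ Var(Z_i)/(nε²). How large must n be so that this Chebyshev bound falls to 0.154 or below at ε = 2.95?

22

Require 29/(n·2.95²) ≤ 0.154, i.e. n ≥ 29/(0.154·2.95²) = 21.639.
The smallest integer n is 22.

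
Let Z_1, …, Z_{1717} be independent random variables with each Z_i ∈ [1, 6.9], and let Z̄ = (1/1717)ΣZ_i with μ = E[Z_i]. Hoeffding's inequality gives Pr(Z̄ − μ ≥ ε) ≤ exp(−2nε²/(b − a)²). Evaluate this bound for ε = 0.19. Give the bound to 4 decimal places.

Exponent: 2nε²/(b − a)² = 2·1717·0.19² / 5.9² = 3.56126.
Bound = exp(−3.56126) = 0.02840.

0.0284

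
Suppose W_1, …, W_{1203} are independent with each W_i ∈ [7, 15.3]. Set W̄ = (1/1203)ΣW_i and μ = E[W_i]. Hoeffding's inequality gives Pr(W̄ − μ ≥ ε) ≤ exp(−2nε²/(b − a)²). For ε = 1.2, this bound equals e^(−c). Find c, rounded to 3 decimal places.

c = 2nε²/(b − a)² = 2·1203·1.2² / 8.3² = 50.2924.

50.292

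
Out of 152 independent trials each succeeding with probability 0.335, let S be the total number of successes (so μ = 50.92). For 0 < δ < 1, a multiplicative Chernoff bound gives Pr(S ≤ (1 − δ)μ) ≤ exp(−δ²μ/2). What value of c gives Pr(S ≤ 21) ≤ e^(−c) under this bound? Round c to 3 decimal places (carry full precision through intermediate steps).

8.790

Write 21 = (1 − δ)μ, so δ = 1 − 21/50.92 = 0.5875884…
Then the exponent is δ²μ/2 = (μ − 21)²/(2μ) = 8.790322.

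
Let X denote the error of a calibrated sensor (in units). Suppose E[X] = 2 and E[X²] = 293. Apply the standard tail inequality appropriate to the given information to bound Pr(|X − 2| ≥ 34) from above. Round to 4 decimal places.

0.2500

The first two moments determine the variance, so Chebyshev's inequality is the sharpest standard bound available.
Var(X) = E[X²] − (E[X])² = 293 − 4 = 289.
Chebyshev's inequality: Pr(|X − μ| ≥ t) ≤ Var(X)/t² = 289/1156 = 0.2500.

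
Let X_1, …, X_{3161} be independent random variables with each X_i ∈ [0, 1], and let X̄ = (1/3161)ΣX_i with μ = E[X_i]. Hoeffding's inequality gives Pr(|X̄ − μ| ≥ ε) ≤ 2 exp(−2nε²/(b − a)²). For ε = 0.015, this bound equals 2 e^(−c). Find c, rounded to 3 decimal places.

c = 2nε²/(b − a)² = 2·3161·0.015² / 1² = 1.4224.

1.422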